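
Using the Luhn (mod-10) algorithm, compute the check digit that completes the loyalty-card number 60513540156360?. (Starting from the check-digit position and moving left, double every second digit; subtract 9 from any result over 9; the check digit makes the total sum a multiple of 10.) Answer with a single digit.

Partial digits right→left: 0 6 3 6 5 1 0 4 5 3 1 5 0 6
Double every second digit counting from the check-digit position (so the 1st, 3rd, 5th, ... of the partial from the right).
  doubled (with −9 where >9): 0 6 1 0 1 2 0 → sum 10
  kept as-is: 6 6 1 4 3 5 6 → sum 31
Total = 10 + 31 = 41.
Check digit = (10 − (41 mod 10)) mod 10 = 9.

9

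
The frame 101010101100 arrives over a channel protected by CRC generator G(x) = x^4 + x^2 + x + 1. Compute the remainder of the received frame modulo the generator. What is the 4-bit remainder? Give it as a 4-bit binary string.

Modulo-2 division of 101010101100 by 10111:
  pos 0: 10101 XOR 10111 = 00010
  pos 3: 10010 XOR 10111 = 00101
  pos 5: 10111 XOR 10111 = 00000
Remainder = 0000 (zero — the frame passes the CRC check).

0000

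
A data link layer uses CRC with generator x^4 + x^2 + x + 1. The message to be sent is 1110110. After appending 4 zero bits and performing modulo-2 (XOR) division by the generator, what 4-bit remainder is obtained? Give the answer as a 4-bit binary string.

1011

Append 4 zeros: 11101100000. Divide by 10111 (XOR where the leading bit is 1):
  pos 0: 11101 XOR 10111 = 01010
  pos 1: 10101 XOR 10111 = 00010
  pos 4: 10000 XOR 10111 = 00111
  pos 6: 11100 XOR 10111 = 01011
Remainder (last 4 bits) = 1011. This is the CRC / FCS.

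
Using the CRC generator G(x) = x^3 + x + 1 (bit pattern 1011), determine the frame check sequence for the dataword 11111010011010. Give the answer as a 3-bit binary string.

100

Append 3 zeros: 11111010011010000. Divide by 1011 (XOR where the leading bit is 1):
  pos 0: 1111 XOR 1011 = 0100
  pos 1: 1001 XOR 1011 = 0010
  pos 3: 1001 XOR 1011 = 0010
  pos 5: 1000 XOR 1011 = 0011
  pos 7: 1111 XOR 1011 = 0100
  pos 8: 1000 XOR 1011 = 0011
  pos 10: 1110 XOR 1011 = 0101
  pos 11: 1010 XOR 1011 = 0001
Remainder (last 3 bits) = 100. This is the CRC / FCS.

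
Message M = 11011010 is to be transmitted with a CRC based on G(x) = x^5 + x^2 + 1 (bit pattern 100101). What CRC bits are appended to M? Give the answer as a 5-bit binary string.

Append 5 zeros: 1101101000000. Divide by 100101 (XOR where the leading bit is 1):
  pos 0: 110110 XOR 100101 = 010011
  pos 1: 100111 XOR 100101 = 000010
  pos 5: 100000 XOR 100101 = 000101
Remainder (last 5 bits) = 10100. This is the CRC / FCS.

10100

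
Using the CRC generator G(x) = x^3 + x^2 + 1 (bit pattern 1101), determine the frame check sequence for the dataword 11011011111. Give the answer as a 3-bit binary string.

Append 3 zeros: 11011011111000. Divide by 1101 (XOR where the leading bit is 1):
  pos 0: 1101 XOR 1101 = 0000
  pos 4: 1011 XOR 1101 = 0110
  pos 5: 1101 XOR 1101 = 0000
  pos 9: 1100 XOR 1101 = 0001
Remainder (last 3 bits) = 010. This is the CRC / FCS.

010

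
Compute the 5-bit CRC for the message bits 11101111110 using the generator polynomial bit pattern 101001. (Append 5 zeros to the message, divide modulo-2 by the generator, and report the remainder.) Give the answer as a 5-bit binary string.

10100

Append 5 zeros: 1110111111000000. Divide by 101001 (XOR where the leading bit is 1):
  pos 0: 111011 XOR 101001 = 010010
  pos 1: 100101 XOR 101001 = 001100
  pos 3: 110011 XOR 101001 = 011010
  pos 4: 110101 XOR 101001 = 011100
  pos 5: 111000 XOR 101001 = 010001
  pos 6: 100010 XOR 101001 = 001011
  pos 8: 101100 XOR 101001 = 000101
Remainder (last 5 bits) = 10100. This is the CRC / FCS.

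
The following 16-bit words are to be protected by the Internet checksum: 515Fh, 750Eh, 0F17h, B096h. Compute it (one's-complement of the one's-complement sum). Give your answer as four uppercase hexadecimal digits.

79E4

One's-complement addition (fold any carry out of bit 15 back into bit 0):
  0x515F + 0x750E = 0x0C66D
  0xC66D + 0x0F17 = 0x0D584
  0xD584 + 0xB096 = 0x1861A → wrap carry → 0x861B
One's-complement sum = 0x861B.
Checksum = ~0x861B & 0xFFFF = 0x79E4.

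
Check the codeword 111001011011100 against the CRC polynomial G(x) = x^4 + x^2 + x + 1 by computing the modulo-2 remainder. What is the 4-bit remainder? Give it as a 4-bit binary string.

0001

Modulo-2 division of 111001011011100 by 10111:
  pos 0: 11100 XOR 10111 = 01011
  pos 1: 10111 XOR 10111 = 00000
  pos 7: 11011 XOR 10111 = 01100
  pos 8: 11001 XOR 10111 = 01110
  pos 9: 11100 XOR 10111 = 01011
  pos 10: 10110 XOR 10111 = 00001
Remainder = 0001 (nonzero — an error is detected).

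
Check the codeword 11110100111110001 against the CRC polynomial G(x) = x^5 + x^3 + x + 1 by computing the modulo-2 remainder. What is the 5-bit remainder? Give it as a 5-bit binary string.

Modulo-2 division of 11110100111110001 by 101011:
  pos 0: 111101 XOR 101011 = 010110
  pos 1: 101100 XOR 101011 = 000111
  pos 4: 111011 XOR 101011 = 010000
  pos 5: 100001 XOR 101011 = 001010
  pos 7: 101011 XOR 101011 = 000000
Remainder = 00001 (nonzero — an error is detected).

00001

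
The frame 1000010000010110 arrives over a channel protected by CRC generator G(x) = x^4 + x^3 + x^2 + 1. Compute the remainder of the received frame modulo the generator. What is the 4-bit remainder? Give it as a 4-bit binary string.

Modulo-2 division of 1000010000010110 by 11101:
  pos 0: 10000 XOR 11101 = 01101
  pos 1: 11011 XOR 11101 = 00110
  pos 3: 11000 XOR 11101 = 00101
  pos 5: 10100 XOR 11101 = 01001
  pos 6: 10010 XOR 11101 = 01111
  pos 7: 11111 XOR 11101 = 00010
  pos 10: 10011 XOR 11101 = 01110
  pos 11: 11100 XOR 11101 = 00001
Remainder = 0001 (nonzero — an error is detected).

0001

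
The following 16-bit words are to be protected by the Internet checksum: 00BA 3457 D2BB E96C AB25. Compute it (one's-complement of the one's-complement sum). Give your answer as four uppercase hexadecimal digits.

63A0

One's-complement addition (fold any carry out of bit 15 back into bit 0):
  0x00BA + 0x3457 = 0x03511
  0x3511 + 0xD2BB = 0x107CC → wrap carry → 0x07CD
  0x07CD + 0xE96C = 0x0F139
  0xF139 + 0xAB25 = 0x19C5E → wrap carry → 0x9C5F
One's-complement sum = 0x9C5F.
Checksum = ~0x9C5F & 0xFFFF = 0x63A0.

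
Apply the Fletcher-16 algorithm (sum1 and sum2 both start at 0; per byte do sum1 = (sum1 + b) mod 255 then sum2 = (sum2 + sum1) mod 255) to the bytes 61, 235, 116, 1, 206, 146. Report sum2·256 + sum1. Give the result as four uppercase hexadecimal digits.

Running sums (mod 255):
  after byte 0 (61): sum1=61, sum2=61
  after byte 1 (235): sum1=41, sum2=102
  after byte 2 (116): sum1=157, sum2=4
  after byte 3 (1): sum1=158, sum2=162
  after byte 4 (206): sum1=109, sum2=16
  after byte 5 (146): sum1=0, sum2=16
Checksum = sum2·256 + sum1 = 16·256 + 0 = 4096 = 0x1000.

1000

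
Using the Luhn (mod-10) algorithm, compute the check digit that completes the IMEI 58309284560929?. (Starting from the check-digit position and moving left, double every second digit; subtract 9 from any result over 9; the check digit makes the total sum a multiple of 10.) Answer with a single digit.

Partial digits right→left: 9 2 9 0 6 5 4 8 2 9 0 3 8 5
Double every second digit counting from the check-digit position (so the 1st, 3rd, 5th, ... of the partial from the right).
  doubled (with −9 where >9): 9 9 3 8 4 0 7 → sum 40
  kept as-is: 2 0 5 8 9 3 5 → sum 32
Total = 40 + 32 = 72.
Check digit = (10 − (72 mod 10)) mod 10 = 8.

8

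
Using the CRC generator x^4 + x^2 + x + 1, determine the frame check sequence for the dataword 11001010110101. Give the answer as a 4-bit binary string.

1010

Append 4 zeros: 110010101101010000. Divide by 10111 (XOR where the leading bit is 1):
  pos 0: 11001 XOR 10111 = 01110
  pos 1: 11100 XOR 10111 = 01011
  pos 2: 10111 XOR 10111 = 00000
  pos 8: 11010 XOR 10111 = 01101
  pos 9: 11011 XOR 10111 = 01100
  pos 10: 11000 XOR 10111 = 01111
  pos 11: 11110 XOR 10111 = 01001
  pos 12: 10010 XOR 10111 = 00101
Remainder (last 4 bits) = 1010. This is the CRC / FCS.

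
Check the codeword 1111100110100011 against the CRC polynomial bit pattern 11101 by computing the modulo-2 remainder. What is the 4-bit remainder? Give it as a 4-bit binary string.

Modulo-2 division of 1111100110100011 by 11101:
  pos 0: 11111 XOR 11101 = 00010
  pos 3: 10001 XOR 11101 = 01100
  pos 4: 11001 XOR 11101 = 00100
  pos 6: 10001 XOR 11101 = 01100
  pos 7: 11000 XOR 11101 = 00101
  pos 9: 10100 XOR 11101 = 01001
  pos 10: 10011 XOR 11101 = 01110
  pos 11: 11101 XOR 11101 = 00000
Remainder = 0000 (zero — the frame passes the CRC check).

0000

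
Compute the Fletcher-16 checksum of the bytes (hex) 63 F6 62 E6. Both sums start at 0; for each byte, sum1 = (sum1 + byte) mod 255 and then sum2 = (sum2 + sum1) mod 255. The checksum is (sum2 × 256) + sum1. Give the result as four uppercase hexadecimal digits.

1EA3

Running sums (mod 255):
  after byte 0 (63): sum1=99, sum2=99
  after byte 1 (F6): sum1=90, sum2=189
  after byte 2 (62): sum1=188, sum2=122
  after byte 3 (E6): sum1=163, sum2=30
Checksum = sum2·256 + sum1 = 30·256 + 163 = 7843 = 0x1EA3.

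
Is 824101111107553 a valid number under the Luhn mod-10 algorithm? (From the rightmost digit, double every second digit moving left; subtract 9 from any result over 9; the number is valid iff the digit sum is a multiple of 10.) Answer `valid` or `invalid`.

valid

From the right, keep odd positions and double even positions (subtract 9 from any doubled value over 9):
  doubled (positions 2,4,...): 1 5 2 2 2 2 4 → sum 18
  kept (positions 1,3,...): 3 5 0 1 1 0 4 8 → sum 22
Total = 40.
40 mod 10 = 0, so the number is valid.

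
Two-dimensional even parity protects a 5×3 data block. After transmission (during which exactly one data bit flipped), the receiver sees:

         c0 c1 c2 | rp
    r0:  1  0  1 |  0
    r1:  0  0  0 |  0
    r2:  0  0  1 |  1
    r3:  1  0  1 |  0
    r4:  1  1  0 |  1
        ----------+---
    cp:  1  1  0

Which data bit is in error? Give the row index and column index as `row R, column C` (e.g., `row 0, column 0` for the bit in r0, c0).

row 4, column 2

Recompute each row's even parity and compare to rp:
  r0: data parity 0, sent rp 0 → ok
  r1: data parity 0, sent rp 0 → ok
  r2: data parity 1, sent rp 1 → ok
  r3: data parity 0, sent rp 0 → ok
  r4: data parity 0, sent rp 1 → mismatch
Recompute each column's even parity and compare to cp:
  c0: data parity 1, sent cp 1 → ok
  c1: data parity 1, sent cp 1 → ok
  c2: data parity 1, sent cp 0 → mismatch
Exactly one row (r4) and one column (c2) fail → the flipped bit is at their intersection.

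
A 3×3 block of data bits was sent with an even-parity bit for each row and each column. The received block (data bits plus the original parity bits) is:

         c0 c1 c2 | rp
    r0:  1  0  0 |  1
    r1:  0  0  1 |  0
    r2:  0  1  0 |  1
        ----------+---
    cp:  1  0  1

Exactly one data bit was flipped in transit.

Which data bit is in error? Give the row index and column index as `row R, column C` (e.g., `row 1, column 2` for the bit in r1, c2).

Recompute each row's even parity and compare to rp:
  r0: data parity 1, sent rp 1 → ok
  r1: data parity 1, sent rp 0 → mismatch
  r2: data parity 1, sent rp 1 → ok
Recompute each column's even parity and compare to cp:
  c0: data parity 1, sent cp 1 → ok
  c1: data parity 1, sent cp 0 → mismatch
  c2: data parity 1, sent cp 1 → ok
Exactly one row (r1) and one column (c1) fail → the flipped bit is at their intersection.

row 1, column 1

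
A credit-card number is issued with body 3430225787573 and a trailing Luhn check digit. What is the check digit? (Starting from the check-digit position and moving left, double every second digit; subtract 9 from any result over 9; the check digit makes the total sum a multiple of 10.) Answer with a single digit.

Partial digits right→left: 3 7 5 7 8 7 5 2 2 0 3 4 3
Double every second digit counting from the check-digit position (so the 1st, 3rd, 5th, ... of the partial from the right).
  doubled (with −9 where >9): 6 1 7 1 4 6 6 → sum 31
  kept as-is: 7 7 7 2 0 4 → sum 27
Total = 31 + 27 = 58.
Check digit = (10 − (58 mod 10)) mod 10 = 2.

2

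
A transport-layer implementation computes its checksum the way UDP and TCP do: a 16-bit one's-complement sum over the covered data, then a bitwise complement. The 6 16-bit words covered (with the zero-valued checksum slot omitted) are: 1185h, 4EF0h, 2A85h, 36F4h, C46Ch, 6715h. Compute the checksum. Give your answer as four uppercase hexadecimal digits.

128F

One's-complement addition (fold any carry out of bit 15 back into bit 0):
  0x1185 + 0x4EF0 = 0x06075
  0x6075 + 0x2A85 = 0x08AFA
  0x8AFA + 0x36F4 = 0x0C1EE
  0xC1EE + 0xC46C = 0x1865A → wrap carry → 0x865B
  0x865B + 0x6715 = 0x0ED70
One's-complement sum = 0xED70.
Checksum = ~0xED70 & 0xFFFF = 0x128F.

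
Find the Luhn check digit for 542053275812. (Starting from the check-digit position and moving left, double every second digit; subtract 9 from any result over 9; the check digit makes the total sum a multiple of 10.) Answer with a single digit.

0

Partial digits right→left: 2 1 8 5 7 2 3 5 0 2 4 5
Double every second digit counting from the check-digit position (so the 1st, 3rd, 5th, ... of the partial from the right).
  doubled (with −9 where >9): 4 7 5 6 0 8 → sum 30
  kept as-is: 1 5 2 5 2 5 → sum 20
Total = 30 + 20 = 50.
Check digit = (10 − (50 mod 10)) mod 10 = 0.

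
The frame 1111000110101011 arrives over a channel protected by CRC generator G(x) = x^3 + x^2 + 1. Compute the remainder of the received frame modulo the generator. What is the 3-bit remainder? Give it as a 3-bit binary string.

000

Modulo-2 division of 1111000110101011 by 1101:
  pos 0: 1111 XOR 1101 = 0010
  pos 2: 1000 XOR 1101 = 0101
  pos 3: 1010 XOR 1101 = 0111
  pos 4: 1111 XOR 1101 = 0010
  pos 6: 1010 XOR 1101 = 0111
  pos 7: 1111 XOR 1101 = 0010
  pos 9: 1001 XOR 1101 = 0100
  pos 10: 1000 XOR 1101 = 0101
  pos 11: 1011 XOR 1101 = 0110
  pos 12: 1101 XOR 1101 = 0000
Remainder = 000 (zero — the frame passes the CRC check).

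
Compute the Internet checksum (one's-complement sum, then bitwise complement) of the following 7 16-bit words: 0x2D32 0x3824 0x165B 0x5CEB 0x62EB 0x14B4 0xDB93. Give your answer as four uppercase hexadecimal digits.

One's-complement addition (fold any carry out of bit 15 back into bit 0):
  0x2D32 + 0x3824 = 0x06556
  0x6556 + 0x165B = 0x07BB1
  0x7BB1 + 0x5CEB = 0x0D89C
  0xD89C + 0x62EB = 0x13B87 → wrap carry → 0x3B88
  0x3B88 + 0x14B4 = 0x0503C
  0x503C + 0xDB93 = 0x12BCF → wrap carry → 0x2BD0
One's-complement sum = 0x2BD0.
Checksum = ~0x2BD0 & 0xFFFF = 0xD42F.

D42F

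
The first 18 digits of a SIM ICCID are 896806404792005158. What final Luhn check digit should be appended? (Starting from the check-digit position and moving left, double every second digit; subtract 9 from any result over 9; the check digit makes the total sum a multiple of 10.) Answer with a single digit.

2

Partial digits right→left: 8 5 1 5 0 0 2 9 7 4 0 4 6 0 8 6 9 8
Double every second digit counting from the check-digit position (so the 1st, 3rd, 5th, ... of the partial from the right).
  doubled (with −9 where >9): 7 2 0 4 5 0 3 7 9 → sum 37
  kept as-is: 5 5 0 9 4 4 0 6 8 → sum 41
Total = 37 + 41 = 78.
Check digit = (10 − (78 mod 10)) mod 10 = 2.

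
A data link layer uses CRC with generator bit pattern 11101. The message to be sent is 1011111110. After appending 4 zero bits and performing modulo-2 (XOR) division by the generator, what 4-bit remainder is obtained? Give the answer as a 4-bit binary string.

Append 4 zeros: 10111111100000. Divide by 11101 (XOR where the leading bit is 1):
  pos 0: 10111 XOR 11101 = 01010
  pos 1: 10101 XOR 11101 = 01000
  pos 2: 10001 XOR 11101 = 01100
  pos 3: 11001 XOR 11101 = 00100
  pos 5: 10010 XOR 11101 = 01111
  pos 6: 11110 XOR 11101 = 00011
  pos 9: 11000 XOR 11101 = 00101
Remainder (last 4 bits) = 0101. This is the CRC / FCS.

0101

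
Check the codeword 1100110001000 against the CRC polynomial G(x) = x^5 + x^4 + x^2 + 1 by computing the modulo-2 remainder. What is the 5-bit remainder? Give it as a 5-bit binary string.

Modulo-2 division of 1100110001000 by 110101:
  pos 0: 110011 XOR 110101 = 000110
  pos 3: 110000 XOR 110101 = 000101
  pos 6: 101100 XOR 110101 = 011001
  pos 7: 110010 XOR 110101 = 000111
Remainder = 00111 (nonzero — an error is detected).

00111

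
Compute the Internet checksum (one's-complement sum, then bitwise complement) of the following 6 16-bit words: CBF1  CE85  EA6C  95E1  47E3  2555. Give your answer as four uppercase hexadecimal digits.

One's-complement addition (fold any carry out of bit 15 back into bit 0):
  0xCBF1 + 0xCE85 = 0x19A76 → wrap carry → 0x9A77
  0x9A77 + 0xEA6C = 0x184E3 → wrap carry → 0x84E4
  0x84E4 + 0x95E1 = 0x11AC5 → wrap carry → 0x1AC6
  0x1AC6 + 0x47E3 = 0x062A9
  0x62A9 + 0x2555 = 0x087FE
One's-complement sum = 0x87FE.
Checksum = ~0x87FE & 0xFFFF = 0x7801.

7801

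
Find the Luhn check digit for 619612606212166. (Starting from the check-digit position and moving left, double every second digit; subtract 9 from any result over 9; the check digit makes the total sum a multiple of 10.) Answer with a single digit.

4

Partial digits right→left: 6 6 1 2 1 2 6 0 6 2 1 6 9 1 6
Double every second digit counting from the check-digit position (so the 1st, 3rd, 5th, ... of the partial from the right).
  doubled (with −9 where >9): 3 2 2 3 3 2 9 3 → sum 27
  kept as-is: 6 2 2 0 2 6 1 → sum 19
Total = 27 + 19 = 46.
Check digit = (10 − (46 mod 10)) mod 10 = 4.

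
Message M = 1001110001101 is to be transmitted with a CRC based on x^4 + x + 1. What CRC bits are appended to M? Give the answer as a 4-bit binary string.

Append 4 zeros: 10011100011010000. Divide by 10011 (XOR where the leading bit is 1):
  pos 0: 10011 XOR 10011 = 00000
  pos 5: 10001 XOR 10011 = 00010
  pos 8: 10101 XOR 10011 = 00110
  pos 10: 11000 XOR 10011 = 01011
  pos 11: 10110 XOR 10011 = 00101
Remainder (last 4 bits) = 1010. This is the CRC / FCS.

1010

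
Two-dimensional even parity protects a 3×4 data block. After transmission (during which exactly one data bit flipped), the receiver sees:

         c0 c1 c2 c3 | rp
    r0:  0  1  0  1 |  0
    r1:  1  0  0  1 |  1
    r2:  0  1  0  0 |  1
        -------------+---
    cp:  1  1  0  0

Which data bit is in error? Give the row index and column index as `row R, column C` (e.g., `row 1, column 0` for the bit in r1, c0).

row 1, column 1

Recompute each row's even parity and compare to rp:
  r0: data parity 0, sent rp 0 → ok
  r1: data parity 0, sent rp 1 → mismatch
  r2: data parity 1, sent rp 1 → ok
Recompute each column's even parity and compare to cp:
  c0: data parity 1, sent cp 1 → ok
  c1: data parity 0, sent cp 1 → mismatch
  c2: data parity 0, sent cp 0 → ok
  c3: data parity 0, sent cp 0 → ok
Exactly one row (r1) and one column (c1) fail → the flipped bit is at their intersection.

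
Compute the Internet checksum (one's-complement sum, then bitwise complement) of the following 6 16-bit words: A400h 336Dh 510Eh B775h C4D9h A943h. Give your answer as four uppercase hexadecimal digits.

One's-complement addition (fold any carry out of bit 15 back into bit 0):
  0xA400 + 0x336D = 0x0D76D
  0xD76D + 0x510E = 0x1287B → wrap carry → 0x287C
  0x287C + 0xB775 = 0x0DFF1
  0xDFF1 + 0xC4D9 = 0x1A4CA → wrap carry → 0xA4CB
  0xA4CB + 0xA943 = 0x14E0E → wrap carry → 0x4E0F
One's-complement sum = 0x4E0F.
Checksum = ~0x4E0F & 0xFFFF = 0xB1F0.

B1F0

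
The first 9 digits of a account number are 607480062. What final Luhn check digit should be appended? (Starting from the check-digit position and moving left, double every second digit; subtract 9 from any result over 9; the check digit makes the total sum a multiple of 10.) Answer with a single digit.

Partial digits right→left: 2 6 0 0 8 4 7 0 6
Double every second digit counting from the check-digit position (so the 1st, 3rd, 5th, ... of the partial from the right).
  doubled (with −9 where >9): 4 0 7 5 3 → sum 19
  kept as-is: 6 0 4 0 → sum 10
Total = 19 + 10 = 29.
Check digit = (10 − (29 mod 10)) mod 10 = 1.

1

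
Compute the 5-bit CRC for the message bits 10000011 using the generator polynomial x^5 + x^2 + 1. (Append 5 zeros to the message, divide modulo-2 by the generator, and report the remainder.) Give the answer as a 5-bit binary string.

Append 5 zeros: 1000001100000. Divide by 100101 (XOR where the leading bit is 1):
  pos 0: 100000 XOR 100101 = 000101
  pos 3: 101110 XOR 100101 = 001011
  pos 5: 101100 XOR 100101 = 001001
  pos 7: 100100 XOR 100101 = 000001
Remainder (last 5 bits) = 00001. This is the CRC / FCS.

00001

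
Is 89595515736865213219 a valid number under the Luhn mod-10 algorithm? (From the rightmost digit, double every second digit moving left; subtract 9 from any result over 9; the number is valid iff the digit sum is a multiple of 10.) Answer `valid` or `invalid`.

valid

From the right, keep odd positions and double even positions (subtract 9 from any doubled value over 9):
  doubled (positions 2,4,...): 2 6 4 3 3 5 2 1 1 7 → sum 34
  kept (positions 1,3,...): 9 2 1 5 8 3 5 5 9 9 → sum 56
Total = 90.
90 mod 10 = 0, so the number is valid.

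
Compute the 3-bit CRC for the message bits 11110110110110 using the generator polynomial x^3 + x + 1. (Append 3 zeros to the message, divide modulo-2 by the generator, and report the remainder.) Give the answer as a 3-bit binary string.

101

Append 3 zeros: 11110110110110000. Divide by 1011 (XOR where the leading bit is 1):
  pos 0: 1111 XOR 1011 = 0100
  pos 1: 1000 XOR 1011 = 0011
  pos 3: 1111 XOR 1011 = 0100
  pos 4: 1000 XOR 1011 = 0011
  pos 6: 1111 XOR 1011 = 0100
  pos 7: 1000 XOR 1011 = 0011
  pos 9: 1111 XOR 1011 = 0100
  pos 10: 1000 XOR 1011 = 0011
  pos 12: 1100 XOR 1011 = 0111
  pos 13: 1110 XOR 1011 = 0101
Remainder (last 3 bits) = 101. This is the CRC / FCS.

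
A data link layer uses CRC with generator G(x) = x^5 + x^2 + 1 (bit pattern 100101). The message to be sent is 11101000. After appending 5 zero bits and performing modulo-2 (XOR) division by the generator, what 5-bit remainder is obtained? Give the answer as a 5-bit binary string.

Append 5 zeros: 1110100000000. Divide by 100101 (XOR where the leading bit is 1):
  pos 0: 111010 XOR 100101 = 011111
  pos 1: 111110 XOR 100101 = 011011
  pos 2: 110110 XOR 100101 = 010011
  pos 3: 100110 XOR 100101 = 000011
  pos 7: 110000 XOR 100101 = 010101
Remainder (last 5 bits) = 10101. This is the CRC / FCS.

10101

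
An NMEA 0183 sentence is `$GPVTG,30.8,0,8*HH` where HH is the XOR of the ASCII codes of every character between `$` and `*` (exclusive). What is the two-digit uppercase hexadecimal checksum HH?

63

XOR the ASCII codes of the payload characters:
  'G' = 0x47 → acc = 0x47
  'P' = 0x50 → acc = 0x17
  'V' = 0x56 → acc = 0x41
  'T' = 0x54 → acc = 0x15
  'G' = 0x47 → acc = 0x52
  ',' = 0x2C → acc = 0x7E
  '3' = 0x33 → acc = 0x4D
  '0' = 0x30 → acc = 0x7D
  '.' = 0x2E → acc = 0x53
  '8' = 0x38 → acc = 0x6B
  ',' = 0x2C → acc = 0x47
  '0' = 0x30 → acc = 0x77
  ',' = 0x2C → acc = 0x5B
  '8' = 0x38 → acc = 0x63
Checksum = 0x63.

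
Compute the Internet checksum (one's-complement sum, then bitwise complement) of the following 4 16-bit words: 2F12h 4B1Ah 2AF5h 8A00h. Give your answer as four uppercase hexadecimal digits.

One's-complement addition (fold any carry out of bit 15 back into bit 0):
  0x2F12 + 0x4B1A = 0x07A2C
  0x7A2C + 0x2AF5 = 0x0A521
  0xA521 + 0x8A00 = 0x12F21 → wrap carry → 0x2F22
One's-complement sum = 0x2F22.
Checksum = ~0x2F22 & 0xFFFF = 0xD0DD.

D0DD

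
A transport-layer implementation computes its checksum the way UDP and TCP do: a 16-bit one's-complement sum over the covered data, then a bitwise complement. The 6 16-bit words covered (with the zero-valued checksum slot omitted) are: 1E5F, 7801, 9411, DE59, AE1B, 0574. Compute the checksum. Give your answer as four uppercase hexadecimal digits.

One's-complement addition (fold any carry out of bit 15 back into bit 0):
  0x1E5F + 0x7801 = 0x09660
  0x9660 + 0x9411 = 0x12A71 → wrap carry → 0x2A72
  0x2A72 + 0xDE59 = 0x108CB → wrap carry → 0x08CC
  0x08CC + 0xAE1B = 0x0B6E7
  0xB6E7 + 0x0574 = 0x0BC5B
One's-complement sum = 0xBC5B.
Checksum = ~0xBC5B & 0xFFFF = 0x43A4.

43A4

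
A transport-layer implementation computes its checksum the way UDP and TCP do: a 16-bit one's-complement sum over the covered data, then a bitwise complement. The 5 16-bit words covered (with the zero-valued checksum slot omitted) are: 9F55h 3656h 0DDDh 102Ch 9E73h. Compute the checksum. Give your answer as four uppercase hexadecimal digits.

6DD7

One's-complement addition (fold any carry out of bit 15 back into bit 0):
  0x9F55 + 0x3656 = 0x0D5AB
  0xD5AB + 0x0DDD = 0x0E388
  0xE388 + 0x102C = 0x0F3B4
  0xF3B4 + 0x9E73 = 0x19227 → wrap carry → 0x9228
One's-complement sum = 0x9228.
Checksum = ~0x9228 & 0xFFFF = 0x6DD7.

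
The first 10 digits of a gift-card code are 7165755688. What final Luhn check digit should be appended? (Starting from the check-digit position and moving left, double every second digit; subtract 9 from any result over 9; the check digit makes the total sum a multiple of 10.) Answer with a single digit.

Partial digits right→left: 8 8 6 5 5 7 5 6 1 7
Double every second digit counting from the check-digit position (so the 1st, 3rd, 5th, ... of the partial from the right).
  doubled (with −9 where >9): 7 3 1 1 2 → sum 14
  kept as-is: 8 5 7 6 7 → sum 33
Total = 14 + 33 = 47.
Check digit = (10 − (47 mod 10)) mod 10 = 3.

3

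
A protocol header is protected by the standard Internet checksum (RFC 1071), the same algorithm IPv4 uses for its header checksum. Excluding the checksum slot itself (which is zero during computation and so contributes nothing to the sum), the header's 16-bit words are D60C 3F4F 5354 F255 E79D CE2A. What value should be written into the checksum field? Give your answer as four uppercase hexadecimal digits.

One's-complement addition (fold any carry out of bit 15 back into bit 0):
  0xD60C + 0x3F4F = 0x1155B → wrap carry → 0x155C
  0x155C + 0x5354 = 0x068B0
  0x68B0 + 0xF255 = 0x15B05 → wrap carry → 0x5B06
  0x5B06 + 0xE79D = 0x142A3 → wrap carry → 0x42A4
  0x42A4 + 0xCE2A = 0x110CE → wrap carry → 0x10CF
One's-complement sum = 0x10CF.
Checksum = ~0x10CF & 0xFFFF = 0xEF30.

EF30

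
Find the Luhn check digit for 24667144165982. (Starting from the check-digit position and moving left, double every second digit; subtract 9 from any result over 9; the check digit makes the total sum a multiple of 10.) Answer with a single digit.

Partial digits right→left: 2 8 9 5 6 1 4 4 1 7 6 6 4 2
Double every second digit counting from the check-digit position (so the 1st, 3rd, 5th, ... of the partial from the right).
  doubled (with −9 where >9): 4 9 3 8 2 3 8 → sum 37
  kept as-is: 8 5 1 4 7 6 2 → sum 33
Total = 37 + 33 = 70.
Check digit = (10 − (70 mod 10)) mod 10 = 0.

0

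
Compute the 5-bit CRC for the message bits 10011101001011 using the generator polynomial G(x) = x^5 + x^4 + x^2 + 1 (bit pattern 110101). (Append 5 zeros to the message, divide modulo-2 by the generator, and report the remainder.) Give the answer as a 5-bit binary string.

Append 5 zeros: 1001110100101100000. Divide by 110101 (XOR where the leading bit is 1):
  pos 0: 100111 XOR 110101 = 010010
  pos 1: 100100 XOR 110101 = 010001
  pos 2: 100011 XOR 110101 = 010110
  pos 3: 101100 XOR 110101 = 011001
  pos 4: 110010 XOR 110101 = 000111
  pos 7: 111101 XOR 110101 = 001000
  pos 9: 100010 XOR 110101 = 010111
  pos 10: 101110 XOR 110101 = 011011
  pos 11: 110110 XOR 110101 = 000011
Remainder (last 5 bits) = 01100. This is the CRC / FCS.

01100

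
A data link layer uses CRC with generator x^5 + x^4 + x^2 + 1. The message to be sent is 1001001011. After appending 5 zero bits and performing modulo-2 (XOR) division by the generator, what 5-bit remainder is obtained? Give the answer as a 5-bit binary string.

01000

Append 5 zeros: 100100101100000. Divide by 110101 (XOR where the leading bit is 1):
  pos 0: 100100 XOR 110101 = 010001
  pos 1: 100011 XOR 110101 = 010110
  pos 2: 101100 XOR 110101 = 011001
  pos 3: 110011 XOR 110101 = 000110
  pos 6: 110100 XOR 110101 = 000001
Remainder (last 5 bits) = 01000. This is the CRC / FCS.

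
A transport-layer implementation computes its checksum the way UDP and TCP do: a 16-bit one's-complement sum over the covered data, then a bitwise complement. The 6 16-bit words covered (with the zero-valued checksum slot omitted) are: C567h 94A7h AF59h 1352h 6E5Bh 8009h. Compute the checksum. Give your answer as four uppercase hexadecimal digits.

One's-complement addition (fold any carry out of bit 15 back into bit 0):
  0xC567 + 0x94A7 = 0x15A0E → wrap carry → 0x5A0F
  0x5A0F + 0xAF59 = 0x10968 → wrap carry → 0x0969
  0x0969 + 0x1352 = 0x01CBB
  0x1CBB + 0x6E5B = 0x08B16
  0x8B16 + 0x8009 = 0x10B1F → wrap carry → 0x0B20
One's-complement sum = 0x0B20.
Checksum = ~0x0B20 & 0xFFFF = 0xF4DF.

F4DF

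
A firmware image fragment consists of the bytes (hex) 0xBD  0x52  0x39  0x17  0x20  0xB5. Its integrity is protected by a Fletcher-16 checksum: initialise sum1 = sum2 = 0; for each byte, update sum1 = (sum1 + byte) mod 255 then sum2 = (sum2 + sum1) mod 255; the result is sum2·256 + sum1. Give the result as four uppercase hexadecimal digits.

Running sums (mod 255):
  after byte 0 (0xBD): sum1=189, sum2=189
  after byte 1 (0x52): sum1=16, sum2=205
  after byte 2 (0x39): sum1=73, sum2=23
  after byte 3 (0x17): sum1=96, sum2=119
  after byte 4 (0x20): sum1=128, sum2=247
  after byte 5 (0xB5): sum1=54, sum2=46
Checksum = sum2·256 + sum1 = 46·256 + 54 = 11830 = 0x2E36.

2E36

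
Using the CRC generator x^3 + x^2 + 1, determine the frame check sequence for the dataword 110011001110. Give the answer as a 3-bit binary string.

Append 3 zeros: 110011001110000. Divide by 1101 (XOR where the leading bit is 1):
  pos 0: 1100 XOR 1101 = 0001
  pos 3: 1110 XOR 1101 = 0011
  pos 5: 1101 XOR 1101 = 0000
  pos 9: 1100 XOR 1101 = 0001
Remainder (last 3 bits) = 100. This is the CRC / FCS.

100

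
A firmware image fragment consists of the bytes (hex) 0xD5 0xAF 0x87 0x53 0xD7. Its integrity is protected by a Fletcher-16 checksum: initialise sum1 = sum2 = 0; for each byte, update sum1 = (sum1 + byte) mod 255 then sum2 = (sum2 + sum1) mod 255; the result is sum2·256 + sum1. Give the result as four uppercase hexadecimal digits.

Running sums (mod 255):
  after byte 0 (0xD5): sum1=213, sum2=213
  after byte 1 (0xAF): sum1=133, sum2=91
  after byte 2 (0x87): sum1=13, sum2=104
  after byte 3 (0x53): sum1=96, sum2=200
  after byte 4 (0xD7): sum1=56, sum2=1
Checksum = sum2·256 + sum1 = 1·256 + 56 = 312 = 0x0138.

0138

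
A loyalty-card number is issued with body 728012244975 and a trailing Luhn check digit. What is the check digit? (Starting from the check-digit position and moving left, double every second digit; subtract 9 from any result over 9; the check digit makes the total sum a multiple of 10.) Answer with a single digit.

5

Partial digits right→left: 5 7 9 4 4 2 2 1 0 8 2 7
Double every second digit counting from the check-digit position (so the 1st, 3rd, 5th, ... of the partial from the right).
  doubled (with −9 where >9): 1 9 8 4 0 4 → sum 26
  kept as-is: 7 4 2 1 8 7 → sum 29
Total = 26 + 29 = 55.
Check digit = (10 − (55 mod 10)) mod 10 = 5.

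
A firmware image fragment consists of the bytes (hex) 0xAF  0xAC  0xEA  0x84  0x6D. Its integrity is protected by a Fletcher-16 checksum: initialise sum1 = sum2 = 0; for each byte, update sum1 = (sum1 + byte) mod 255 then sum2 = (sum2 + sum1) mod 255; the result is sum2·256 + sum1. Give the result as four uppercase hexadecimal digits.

Running sums (mod 255):
  after byte 0 (0xAF): sum1=175, sum2=175
  after byte 1 (0xAC): sum1=92, sum2=12
  after byte 2 (0xEA): sum1=71, sum2=83
  after byte 3 (0x84): sum1=203, sum2=31
  after byte 4 (0x6D): sum1=57, sum2=88
Checksum = sum2·256 + sum1 = 88·256 + 57 = 22585 = 0x5839.

5839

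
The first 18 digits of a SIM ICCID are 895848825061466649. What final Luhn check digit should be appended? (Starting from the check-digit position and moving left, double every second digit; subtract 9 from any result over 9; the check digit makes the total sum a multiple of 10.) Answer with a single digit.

Partial digits right→left: 9 4 6 6 6 4 1 6 0 5 2 8 8 4 8 5 9 8
Double every second digit counting from the check-digit position (so the 1st, 3rd, 5th, ... of the partial from the right).
  doubled (with −9 where >9): 9 3 3 2 0 4 7 7 9 → sum 44
  kept as-is: 4 6 4 6 5 8 4 5 8 → sum 50
Total = 44 + 50 = 94.
Check digit = (10 − (94 mod 10)) mod 10 = 6.

6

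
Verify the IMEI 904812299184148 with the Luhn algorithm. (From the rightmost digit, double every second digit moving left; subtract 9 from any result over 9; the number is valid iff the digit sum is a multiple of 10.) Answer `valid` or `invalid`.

From the right, keep odd positions and double even positions (subtract 9 from any doubled value over 9):
  doubled (positions 2,4,...): 8 8 2 9 4 7 0 → sum 38
  kept (positions 1,3,...): 8 1 8 9 2 1 4 9 → sum 42
Total = 80.
80 mod 10 = 0, so the number is valid.

valid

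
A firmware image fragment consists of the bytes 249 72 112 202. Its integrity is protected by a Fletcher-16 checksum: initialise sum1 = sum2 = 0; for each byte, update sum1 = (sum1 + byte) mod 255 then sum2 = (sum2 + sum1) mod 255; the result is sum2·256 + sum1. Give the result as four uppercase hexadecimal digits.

Running sums (mod 255):
  after byte 0 (249): sum1=249, sum2=249
  after byte 1 (72): sum1=66, sum2=60
  after byte 2 (112): sum1=178, sum2=238
  after byte 3 (202): sum1=125, sum2=108
Checksum = sum2·256 + sum1 = 108·256 + 125 = 27773 = 0x6C7D.

6C7D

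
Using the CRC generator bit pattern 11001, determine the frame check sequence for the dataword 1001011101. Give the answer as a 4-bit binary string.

0011

Append 4 zeros: 10010111010000. Divide by 11001 (XOR where the leading bit is 1):
  pos 0: 10010 XOR 11001 = 01011
  pos 1: 10111 XOR 11001 = 01110
  pos 2: 11101 XOR 11001 = 00100
  pos 4: 10010 XOR 11001 = 01011
  pos 5: 10111 XOR 11001 = 01110
  pos 6: 11100 XOR 11001 = 00101
  pos 8: 10100 XOR 11001 = 01101
  pos 9: 11010 XOR 11001 = 00011
Remainder (last 4 bits) = 0011. This is the CRC / FCS.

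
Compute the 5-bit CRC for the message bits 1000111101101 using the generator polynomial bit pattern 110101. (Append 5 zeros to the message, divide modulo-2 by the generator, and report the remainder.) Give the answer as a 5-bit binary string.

Append 5 zeros: 100011110110100000. Divide by 110101 (XOR where the leading bit is 1):
  pos 0: 100011 XOR 110101 = 010110
  pos 1: 101101 XOR 110101 = 011000
  pos 2: 110001 XOR 110101 = 000100
  pos 5: 100011 XOR 110101 = 010110
  pos 6: 101100 XOR 110101 = 011001
  pos 7: 110011 XOR 110101 = 000110
  pos 10: 110000 XOR 110101 = 000101
Remainder (last 5 bits) = 10100. This is the CRC / FCS.

10100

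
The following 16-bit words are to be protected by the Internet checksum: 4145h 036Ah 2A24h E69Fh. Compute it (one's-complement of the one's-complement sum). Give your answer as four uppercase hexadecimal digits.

One's-complement addition (fold any carry out of bit 15 back into bit 0):
  0x4145 + 0x036A = 0x044AF
  0x44AF + 0x2A24 = 0x06ED3
  0x6ED3 + 0xE69F = 0x15572 → wrap carry → 0x5573
One's-complement sum = 0x5573.
Checksum = ~0x5573 & 0xFFFF = 0xAA8C.

AA8C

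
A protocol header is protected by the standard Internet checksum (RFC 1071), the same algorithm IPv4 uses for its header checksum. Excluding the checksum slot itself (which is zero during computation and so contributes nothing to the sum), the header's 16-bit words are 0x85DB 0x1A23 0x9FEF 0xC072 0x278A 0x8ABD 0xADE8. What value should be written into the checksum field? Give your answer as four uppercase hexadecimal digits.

9F6E

One's-complement addition (fold any carry out of bit 15 back into bit 0):
  0x85DB + 0x1A23 = 0x09FFE
  0x9FFE + 0x9FEF = 0x13FED → wrap carry → 0x3FEE
  0x3FEE + 0xC072 = 0x10060 → wrap carry → 0x0061
  0x0061 + 0x278A = 0x027EB
  0x27EB + 0x8ABD = 0x0B2A8
  0xB2A8 + 0xADE8 = 0x16090 → wrap carry → 0x6091
One's-complement sum = 0x6091.
Checksum = ~0x6091 & 0xFFFF = 0x9F6E.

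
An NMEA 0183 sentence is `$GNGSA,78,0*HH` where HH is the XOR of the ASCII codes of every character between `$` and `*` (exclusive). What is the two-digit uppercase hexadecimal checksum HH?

63

XOR the ASCII codes of the payload characters:
  'G' = 0x47 → acc = 0x47
  'N' = 0x4E → acc = 0x09
  'G' = 0x47 → acc = 0x4E
  'S' = 0x53 → acc = 0x1D
  'A' = 0x41 → acc = 0x5C
  ',' = 0x2C → acc = 0x70
  '7' = 0x37 → acc = 0x47
  '8' = 0x38 → acc = 0x7F
  ',' = 0x2C → acc = 0x53
  '0' = 0x30 → acc = 0x63
Checksum = 0x63.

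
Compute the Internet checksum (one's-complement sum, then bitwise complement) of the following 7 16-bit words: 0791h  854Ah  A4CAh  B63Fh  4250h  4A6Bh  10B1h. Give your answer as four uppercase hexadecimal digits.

One's-complement addition (fold any carry out of bit 15 back into bit 0):
  0x0791 + 0x854A = 0x08CDB
  0x8CDB + 0xA4CA = 0x131A5 → wrap carry → 0x31A6
  0x31A6 + 0xB63F = 0x0E7E5
  0xE7E5 + 0x4250 = 0x12A35 → wrap carry → 0x2A36
  0x2A36 + 0x4A6B = 0x074A1
  0x74A1 + 0x10B1 = 0x08552
One's-complement sum = 0x8552.
Checksum = ~0x8552 & 0xFFFF = 0x7AAD.

7AAD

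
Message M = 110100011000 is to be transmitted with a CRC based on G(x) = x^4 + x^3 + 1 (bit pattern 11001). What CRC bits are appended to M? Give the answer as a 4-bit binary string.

0111

Append 4 zeros: 1101000110000000. Divide by 11001 (XOR where the leading bit is 1):
  pos 0: 11010 XOR 11001 = 00011
  pos 3: 11001 XOR 11001 = 00000
  pos 8: 10000 XOR 11001 = 01001
  pos 9: 10010 XOR 11001 = 01011
  pos 10: 10110 XOR 11001 = 01111
  pos 11: 11110 XOR 11001 = 00111
Remainder (last 4 bits) = 0111. This is the CRC / FCS.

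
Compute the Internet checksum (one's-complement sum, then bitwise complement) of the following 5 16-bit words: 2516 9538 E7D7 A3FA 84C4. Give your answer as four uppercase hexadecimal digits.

351A

One's-complement addition (fold any carry out of bit 15 back into bit 0):
  0x2516 + 0x9538 = 0x0BA4E
  0xBA4E + 0xE7D7 = 0x1A225 → wrap carry → 0xA226
  0xA226 + 0xA3FA = 0x14620 → wrap carry → 0x4621
  0x4621 + 0x84C4 = 0x0CAE5
One's-complement sum = 0xCAE5.
Checksum = ~0xCAE5 & 0xFFFF = 0x351A.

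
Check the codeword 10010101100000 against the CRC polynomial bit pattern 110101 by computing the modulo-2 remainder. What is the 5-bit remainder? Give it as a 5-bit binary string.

10110

Modulo-2 division of 10010101100000 by 110101:
  pos 0: 100101 XOR 110101 = 010000
  pos 1: 100000 XOR 110101 = 010101
  pos 2: 101011 XOR 110101 = 011110
  pos 3: 111101 XOR 110101 = 001000
  pos 5: 100000 XOR 110101 = 010101
  pos 6: 101010 XOR 110101 = 011111
  pos 7: 111110 XOR 110101 = 001011
Remainder = 10110 (nonzero — an error is detected).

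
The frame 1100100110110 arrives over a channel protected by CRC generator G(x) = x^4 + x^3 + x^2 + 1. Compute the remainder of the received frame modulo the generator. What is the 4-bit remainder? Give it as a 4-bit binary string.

Modulo-2 division of 1100100110110 by 11101:
  pos 0: 11001 XOR 11101 = 00100
  pos 2: 10000 XOR 11101 = 01101
  pos 3: 11011 XOR 11101 = 00110
  pos 5: 11010 XOR 11101 = 00111
  pos 7: 11111 XOR 11101 = 00010
Remainder = 0100 (nonzero — an error is detected).

0100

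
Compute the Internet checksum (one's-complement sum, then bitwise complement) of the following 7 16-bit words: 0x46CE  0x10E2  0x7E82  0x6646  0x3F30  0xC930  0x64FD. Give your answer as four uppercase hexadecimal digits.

5628

One's-complement addition (fold any carry out of bit 15 back into bit 0):
  0x46CE + 0x10E2 = 0x057B0
  0x57B0 + 0x7E82 = 0x0D632
  0xD632 + 0x6646 = 0x13C78 → wrap carry → 0x3C79
  0x3C79 + 0x3F30 = 0x07BA9
  0x7BA9 + 0xC930 = 0x144D9 → wrap carry → 0x44DA
  0x44DA + 0x64FD = 0x0A9D7
One's-complement sum = 0xA9D7.
Checksum = ~0xA9D7 & 0xFFFF = 0x5628.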